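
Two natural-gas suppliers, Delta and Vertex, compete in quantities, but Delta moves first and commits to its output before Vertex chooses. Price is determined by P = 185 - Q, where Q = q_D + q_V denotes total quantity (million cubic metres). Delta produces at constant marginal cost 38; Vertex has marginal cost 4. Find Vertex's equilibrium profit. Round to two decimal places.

The follower Vertex best-responds to any q_D: π_V = (185 - Q)q_V - 4q_V.
Setting the follower's marginal profit to zero, 181 - q_D - 2q_V = 0, i.e. q_V = (181 - q_D)/2.
Delta substitutes q_V(q_D) into its own profit: π_D = q_D(185 - q_D - (181 - q_D)/2) - 38q_D = (189/2 - (1/2)q_D)q_D - 38q_D.
Leader FOC: 113/2 - q_D = 0, so q_D = 113/2.
Then q_V = (181 - 113/2)/2 = 249/4.
Price P = 185 - 475/4 = 265/4.
Vertex's profit: (265/4 - 4)·(249/4) = 3875.0625.

3875.06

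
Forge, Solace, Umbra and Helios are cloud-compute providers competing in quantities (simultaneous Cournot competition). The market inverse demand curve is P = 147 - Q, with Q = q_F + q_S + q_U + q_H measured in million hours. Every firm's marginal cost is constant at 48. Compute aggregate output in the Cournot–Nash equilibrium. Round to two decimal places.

A representative firm's profit is π_i = q_i(147 - Q) - 48q_i.
First-order condition (treating rivals' output as given): 99 - 2q_i - Σ_{j≠i} q_j = 0.
With identical firms every q_j equals q_i, so Σ_{j≠i} q_j = 3q_i and 99 = 5q_i, giving q_i = 99/5.
Total output Q = 99/5 + 99/5 + 99/5 + 99/5 = 396/5.

79.20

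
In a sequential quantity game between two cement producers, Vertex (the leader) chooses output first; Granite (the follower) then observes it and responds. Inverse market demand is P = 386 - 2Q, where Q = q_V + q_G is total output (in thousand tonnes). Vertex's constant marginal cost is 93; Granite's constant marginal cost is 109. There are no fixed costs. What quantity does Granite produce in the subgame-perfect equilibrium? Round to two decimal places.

Solve by backward induction. Given q_V, the follower Granite maximises π_G = (386 - 2q_V - 2q_G)q_G - 109q_G.
Follower FOC: 277 - 2q_V - 4q_G = 0, so q_G(q_V) = (277 - 2q_V)/4.
The leader anticipates this reaction. Substituting into P = 386 - 2Q gives P = 495/2 - q_V, so π_V = (495/2 - q_V)q_V - 93q_V.
Maximising: ∂π_V/∂q_V = 309/2 - 2q_V = 0, giving q_V = 309/4.
Then q_G = (277 - 2·(309/4))/4 = 245/8.

30.63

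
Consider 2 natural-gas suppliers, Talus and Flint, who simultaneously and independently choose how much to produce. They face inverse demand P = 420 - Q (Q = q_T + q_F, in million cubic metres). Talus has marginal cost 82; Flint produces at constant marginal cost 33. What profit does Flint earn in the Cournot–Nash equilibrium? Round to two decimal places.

21121.78

Talus's profit: π_T = (420 - Q)q_T - (82q_T). Setting ∂π_T/∂q_T = 0: 338 - 2q_T - (q_F) = 0.
Flint's profit: π_F = (420 - Q)q_F - (33q_F). Setting ∂π_F/∂q_F = 0: 387 - 2q_F - (q_T) = 0.
Rearranging gives the reaction functions q_T = (338 - q_F)/2 and q_F = (387 - q_T)/2.
Solving the pair: q_T = 289/3, q_F = 436/3.
Price P = 420 - 725/3 = 535/3.
Flint's profit: (535/3 - 33)·(436/3) = 21121.7778.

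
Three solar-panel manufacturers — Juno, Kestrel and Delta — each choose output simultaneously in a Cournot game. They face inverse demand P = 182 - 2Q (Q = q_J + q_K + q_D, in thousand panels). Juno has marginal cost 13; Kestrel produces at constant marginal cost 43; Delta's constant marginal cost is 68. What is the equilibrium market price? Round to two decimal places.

76.50

Juno's profit: π_J = (182 - 2Q)q_J - (13q_J). Setting ∂π_J/∂q_J = 0: 169 - 4q_J - 2(q_K + q_D) = 0.
Kestrel's profit: π_K = (182 - 2Q)q_K - (43q_K). Setting ∂π_K/∂q_K = 0: 139 - 4q_K - 2(q_J + q_D) = 0.
Delta's first-order condition: 114 - 4q_D - 2(q_J + q_K) = 0.
Summing all 3 equations gives 422 − 8Q = 0, hence Q = 211/4.
Back-substituting: q_J = (169 − 211/2)/2 = 127/4, q_K = (139 − 211/2)/2 = 67/4, q_D = (114 − 211/2)/2 = 17/4.
Total output Q = 211/4, so price P = 182 - 2·(211/4) = 153/2.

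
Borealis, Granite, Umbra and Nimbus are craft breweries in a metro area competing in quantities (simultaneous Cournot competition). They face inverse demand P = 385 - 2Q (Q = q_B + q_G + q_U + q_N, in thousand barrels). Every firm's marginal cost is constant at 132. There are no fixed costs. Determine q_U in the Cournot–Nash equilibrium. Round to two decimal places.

A representative firm's profit is π_i = q_i(385 - 2Q) - 132q_i.
Setting ∂π_i/∂q_i = 0 with rivals' quantities fixed: 253 - 4q_i - 2·Σ_{j≠i} q_j = 0.
By symmetry each firm produces the same amount; substituting Σ_{j≠i} q_j = 3q_i yields q_i = 253/10.

25.30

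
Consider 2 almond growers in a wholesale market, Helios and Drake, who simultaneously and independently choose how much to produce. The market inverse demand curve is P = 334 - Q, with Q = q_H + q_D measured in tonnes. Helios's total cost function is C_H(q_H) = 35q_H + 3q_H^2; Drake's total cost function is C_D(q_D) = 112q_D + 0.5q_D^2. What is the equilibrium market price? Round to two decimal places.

240.43

Helios's profit: π_H = (334 - Q)q_H - (35q_H + 3q_H²). Setting ∂π_H/∂q_H = 0: 299 - 8q_H - (q_D) = 0.
Drake's profit: π_D = (334 - Q)q_D - (112q_D + (1/2)q_D²). Setting ∂π_D/∂q_D = 0: 222 - 3q_D - (q_H) = 0.
Rearranging gives the reaction functions q_H = (299 - q_D)/8 and q_D = (222 - q_H)/3.
Solving the pair: q_H = 675/23, q_D = 1477/23.
Total output Q = 93.5652, so price P = 334 - 93.5652 = 240.4348.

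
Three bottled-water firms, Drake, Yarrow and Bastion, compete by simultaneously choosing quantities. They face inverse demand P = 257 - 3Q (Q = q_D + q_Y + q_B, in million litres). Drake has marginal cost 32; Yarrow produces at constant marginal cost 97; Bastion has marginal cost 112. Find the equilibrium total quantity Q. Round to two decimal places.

44.17

Drake's profit: π_D = (257 - 3Q)q_D - (32q_D). Setting ∂π_D/∂q_D = 0: 225 - 6q_D - 3(q_Y + q_B) = 0.
Yarrow's first-order condition: 160 - 6q_Y - 3(q_D + q_B) = 0.
Bastion's first-order condition: 145 - 6q_B - 3(q_D + q_Y) = 0.
Adding the 3 first-order conditions: 530 − 12Q = 0, so Q = 265/6.
Back-substituting: q_D = (225 − 265/2)/3 = 185/6, q_Y = (160 − 265/2)/3 = 55/6, q_B = (145 − 265/2)/3 = 25/6.
Total output Q = 185/6 + 55/6 + 25/6 = 265/6.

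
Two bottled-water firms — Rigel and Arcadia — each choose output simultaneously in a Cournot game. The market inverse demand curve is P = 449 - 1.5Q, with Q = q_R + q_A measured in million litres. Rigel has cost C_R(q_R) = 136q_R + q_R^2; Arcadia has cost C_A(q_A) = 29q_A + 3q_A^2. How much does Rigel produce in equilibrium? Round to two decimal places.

51.16

Rigel's profit: π_R = (449 - 1.5Q)q_R - (136q_R + q_R²). Setting ∂π_R/∂q_R = 0: 313 - 5q_R - (3/2)(q_A) = 0.
Arcadia's first-order condition: 420 - 9q_A - (3/2)(q_R) = 0.
Best responses: q_R = (313 - (3/2)q_A)/5, q_A = (420 - (3/2)q_R)/9.
Solving the pair: q_R = 972/19, q_A = 38.1404.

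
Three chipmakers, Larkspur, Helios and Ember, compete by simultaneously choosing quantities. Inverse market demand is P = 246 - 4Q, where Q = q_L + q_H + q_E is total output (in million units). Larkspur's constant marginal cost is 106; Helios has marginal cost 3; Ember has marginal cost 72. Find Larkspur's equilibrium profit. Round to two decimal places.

Larkspur's profit: π_L = (246 - 4Q)q_L - (106q_L). Setting ∂π_L/∂q_L = 0: 140 - 8q_L - 4(q_H + q_E) = 0.
Helios's first-order condition: 243 - 8q_H - 4(q_L + q_E) = 0.
Ember's profit: π_E = (246 - 4Q)q_E - (72q_E). Setting ∂π_E/∂q_E = 0: 174 - 8q_E - 4(q_L + q_H) = 0.
Adding the 3 conditions: 557 − 8Q − 8Q = 0, i.e. Q = 557/16.
Back-substituting: q_L = (140 − 557/4)/4 = 3/16, q_H = (243 − 557/4)/4 = 415/16, q_E = (174 − 557/4)/4 = 139/16.
Price P = 246 - 4·(557/16) = 427/4.
Larkspur's profit: (427/4 - 106)·(3/16) = 9/64.

0.14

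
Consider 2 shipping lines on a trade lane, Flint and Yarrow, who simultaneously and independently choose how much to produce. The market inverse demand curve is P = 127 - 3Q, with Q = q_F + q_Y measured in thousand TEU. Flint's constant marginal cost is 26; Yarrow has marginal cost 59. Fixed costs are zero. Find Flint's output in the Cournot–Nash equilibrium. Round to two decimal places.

14.89

Flint's profit: π_F = (127 - 3Q)q_F - (26q_F). Setting ∂π_F/∂q_F = 0: 101 - 6q_F - 3(q_Y) = 0.
Yarrow's first-order condition: 68 - 6q_Y - 3(q_F) = 0.
Rearranging gives the reaction functions q_F = (101 - 3q_Y)/6 and q_Y = (68 - 3q_F)/6.
Solving the pair: q_F = 134/9, q_Y = 35/9.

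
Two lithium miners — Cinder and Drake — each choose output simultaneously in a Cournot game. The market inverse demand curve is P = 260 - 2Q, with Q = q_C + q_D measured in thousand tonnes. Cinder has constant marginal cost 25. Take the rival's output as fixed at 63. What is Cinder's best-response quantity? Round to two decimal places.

With the rival's output fixed at 63, Cinder's profit is π_C = (260 - 2·63 - 2q_C)q_C - (25q_C) = (134 - 2q_C)q_C - (25q_C).
∂π_C/∂q_C = 109 - 4q_C = 0, so q_C = 109/4.

27.25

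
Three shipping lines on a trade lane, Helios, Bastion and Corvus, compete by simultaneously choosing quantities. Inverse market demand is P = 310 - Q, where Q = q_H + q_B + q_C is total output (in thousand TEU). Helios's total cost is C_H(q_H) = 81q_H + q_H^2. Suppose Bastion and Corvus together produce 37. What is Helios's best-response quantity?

48

With rivals' combined output fixed at 37, Helios's profit is π_H = (310 - 37 - q_H)q_H - (81q_H + q_H²) = (273 - q_H)q_H - (81q_H + q_H²).
∂π_H/∂q_H = 192 - 4q_H = 0, so q_H = 48.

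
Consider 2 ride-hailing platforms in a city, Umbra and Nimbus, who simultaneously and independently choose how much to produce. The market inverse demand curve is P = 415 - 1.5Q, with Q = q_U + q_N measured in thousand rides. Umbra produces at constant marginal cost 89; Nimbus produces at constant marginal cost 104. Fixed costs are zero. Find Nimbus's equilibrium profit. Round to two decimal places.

6490.07

Umbra's profit: π_U = (415 - 1.5Q)q_U - (89q_U). Setting ∂π_U/∂q_U = 0: 326 - 3q_U - (3/2)(q_N) = 0.
Nimbus's profit: π_N = (415 - 1.5Q)q_N - (104q_N). Setting ∂π_N/∂q_N = 0: 311 - 3q_N - (3/2)(q_U) = 0.
Rearranging gives the reaction functions q_U = (326 - (3/2)q_N)/3 and q_N = (311 - (3/2)q_U)/3.
Solving the pair: q_U = 682/9, q_N = 592/9.
Price P = 415 - (3/2)·(1274/9) = 608/3.
Nimbus's profit: (608/3 - 104)·(592/9) = 6490.0741.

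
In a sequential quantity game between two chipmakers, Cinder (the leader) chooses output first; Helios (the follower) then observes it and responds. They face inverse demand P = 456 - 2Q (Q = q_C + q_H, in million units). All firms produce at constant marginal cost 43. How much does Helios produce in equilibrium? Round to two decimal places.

51.63

The follower Helios best-responds to any q_C: π_H = (456 - 2Q)q_H - 43q_H.
∂π_H/∂q_H = 413 - 2q_C - 4q_H = 0 gives the reaction function q_H = (413 - 2q_C)/4.
Cinder substitutes q_H(q_C) into its own profit: π_C = q_C(456 - 2q_C - (413 - 2q_C)/2) - 43q_C = (499/2 - q_C)q_C - 43q_C.
The leader's first-order condition 413/2 - 2q_C = 0 yields q_C = 413/4.
Then q_H = (413 - 2·(413/4))/4 = 413/8.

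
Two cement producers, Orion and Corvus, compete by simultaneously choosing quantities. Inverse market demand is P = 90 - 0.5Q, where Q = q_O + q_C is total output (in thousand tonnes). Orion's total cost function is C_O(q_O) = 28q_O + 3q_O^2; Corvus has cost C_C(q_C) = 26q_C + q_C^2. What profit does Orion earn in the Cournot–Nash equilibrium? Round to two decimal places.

Orion's profit: π_O = (90 - 0.5Q)q_O - (28q_O + 3q_O²). Setting ∂π_O/∂q_O = 0: 62 - 7q_O - (1/2)(q_C) = 0.
Corvus's profit: π_C = (90 - 0.5Q)q_C - (26q_C + q_C²). Setting ∂π_C/∂q_C = 0: 64 - 3q_C - (1/2)(q_O) = 0.
So q_O = (62 - (1/2)q_C)/7 and q_C = (64 - (1/2)q_O)/3.
Solving the pair: q_O = 616/83, q_C = 1668/83.
Price P = 90 - (1/2)·27.5181 = 76.2410.
Orion's profit: 76.2410·(616/83) - 28·(616/83) - 3(616/83)² = 192.7850.

192.79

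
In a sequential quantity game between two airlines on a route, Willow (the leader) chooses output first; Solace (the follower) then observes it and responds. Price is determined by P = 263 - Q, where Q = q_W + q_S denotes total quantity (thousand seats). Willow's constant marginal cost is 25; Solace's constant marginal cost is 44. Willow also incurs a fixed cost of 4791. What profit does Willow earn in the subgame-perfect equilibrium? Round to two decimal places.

The follower Solace best-responds to any q_W: π_S = (263 - Q)q_S - 44q_S.
∂π_S/∂q_S = 219 - q_W - 2q_S = 0 gives the reaction function q_S = (219 - q_W)/2.
Willow substitutes q_S(q_W) into its own profit: π_W = q_W(263 - q_W - (219 - q_W)/2) - 25q_W = (307/2 - (1/2)q_W)q_W - 25q_W.
The leader's first-order condition 257/2 - q_W = 0 yields q_W = 257/2.
Then q_S = (219 - 257/2)/2 = 181/4.
Price P = 263 - 695/4 = 357/4.
Willow's profit: (357/4 - 25)·(257/2) - 4791 = 3465.1250.

3465.13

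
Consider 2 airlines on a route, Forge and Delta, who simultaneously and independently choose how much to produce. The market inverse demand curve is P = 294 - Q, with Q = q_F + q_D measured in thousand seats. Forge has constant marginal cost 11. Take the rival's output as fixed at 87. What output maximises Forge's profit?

98

With the rival's output fixed at 87, Forge's profit is π_F = (294 - 87 - q_F)q_F - (11q_F) = (207 - q_F)q_F - (11q_F).
∂π_F/∂q_F = 196 - 2q_F = 0, so q_F = 98.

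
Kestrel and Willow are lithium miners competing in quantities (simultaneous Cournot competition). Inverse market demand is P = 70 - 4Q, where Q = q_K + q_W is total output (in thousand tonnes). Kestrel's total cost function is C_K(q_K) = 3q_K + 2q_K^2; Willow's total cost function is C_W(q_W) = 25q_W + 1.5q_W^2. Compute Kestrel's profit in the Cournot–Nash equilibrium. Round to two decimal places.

138.34

Kestrel's profit: π_K = (70 - 4Q)q_K - (3q_K + 2q_K²). Setting ∂π_K/∂q_K = 0: 67 - 12q_K - 4(q_W) = 0.
Willow's profit: π_W = (70 - 4Q)q_W - (25q_W + (3/2)q_W²). Setting ∂π_W/∂q_W = 0: 45 - 11q_W - 4(q_K) = 0.
Best responses: q_K = (67 - 4q_W)/12, q_W = (45 - 4q_K)/11.
Substituting one into the other gives q_K = 557/116 and q_W = 68/29.
Price P = 70 - 4·(829/116) = 1201/29.
Kestrel's profit: (1201/29)·(557/116) - 3·(557/116) - 2(557/116)² = 138.3393.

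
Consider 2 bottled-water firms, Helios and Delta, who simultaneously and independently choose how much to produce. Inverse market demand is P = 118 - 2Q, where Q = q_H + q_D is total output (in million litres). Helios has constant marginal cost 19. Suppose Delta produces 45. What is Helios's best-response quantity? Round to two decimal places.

2.25

With the rival's output fixed at 45, Helios's profit is π_H = (118 - 2·45 - 2q_H)q_H - (19q_H) = (28 - 2q_H)q_H - (19q_H).
∂π_H/∂q_H = 9 - 4q_H = 0, so q_H = 9/4.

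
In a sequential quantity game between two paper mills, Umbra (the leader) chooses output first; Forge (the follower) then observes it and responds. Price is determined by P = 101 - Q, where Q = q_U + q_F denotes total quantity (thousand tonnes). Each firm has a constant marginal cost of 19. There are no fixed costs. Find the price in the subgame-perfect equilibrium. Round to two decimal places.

39.50

The follower Forge best-responds to any q_U: π_F = (101 - Q)q_F - 19q_F.
∂π_F/∂q_F = 82 - q_U - 2q_F = 0 gives the reaction function q_F = (82 - q_U)/2.
Umbra substitutes q_F(q_U) into its own profit: π_U = q_U(101 - q_U - (82 - q_U)/2) - 19q_U = (60 - (1/2)q_U)q_U - 19q_U.
The leader's first-order condition 41 - q_U = 0 yields q_U = 41.
Then q_F = (82 - 41)/2 = 41/2.
Total output Q = 123/2, so price P = 101 - 123/2 = 79/2.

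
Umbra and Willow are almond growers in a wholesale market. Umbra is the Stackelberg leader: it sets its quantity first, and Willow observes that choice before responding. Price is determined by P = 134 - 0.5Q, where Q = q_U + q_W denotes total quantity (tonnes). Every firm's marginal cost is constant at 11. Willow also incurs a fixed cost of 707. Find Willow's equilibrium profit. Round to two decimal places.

1184.13

Solve by backward induction. Given q_U, the follower Willow maximises π_W = (134 - (1/2)q_U - (1/2)q_W)q_W - 11q_W.
Setting the follower's marginal profit to zero, 123 - (1/2)q_U - q_W = 0, i.e. q_W = (123 - (1/2)q_U).
The leader anticipates this reaction. Substituting into P = 134 - 0.5Q gives P = 145/2 - (1/4)q_U, so π_U = (145/2 - (1/4)q_U)q_U - 11q_U.
Leader FOC: 123/2 - (1/2)q_U = 0, so q_U = 123.
Then q_W = (123 - (1/2)·123) = 123/2.
Price P = 134 - (1/2)·(369/2) = 167/4.
Willow's profit: (167/4 - 11)·(123/2) - 707 = 1184.1250.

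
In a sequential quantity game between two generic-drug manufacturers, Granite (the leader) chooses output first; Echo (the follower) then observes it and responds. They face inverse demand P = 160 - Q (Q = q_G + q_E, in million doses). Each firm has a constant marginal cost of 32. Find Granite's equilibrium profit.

Solve by backward induction. Given q_G, the follower Echo maximises π_E = (160 - q_G - q_E)q_E - 32q_E.
∂π_E/∂q_E = 128 - q_G - 2q_E = 0 gives the reaction function q_E = (128 - q_G)/2.
Granite substitutes q_E(q_G) into its own profit: π_G = q_G(160 - q_G - (128 - q_G)/2) - 32q_G = (96 - (1/2)q_G)q_G - 32q_G.
Leader FOC: 64 - q_G = 0, so q_G = 64.
Then q_E = (128 - 64)/2 = 32.
Price P = 160 - 96 = 64.
Granite's profit: (64 - 32)·64 = 2048.

2048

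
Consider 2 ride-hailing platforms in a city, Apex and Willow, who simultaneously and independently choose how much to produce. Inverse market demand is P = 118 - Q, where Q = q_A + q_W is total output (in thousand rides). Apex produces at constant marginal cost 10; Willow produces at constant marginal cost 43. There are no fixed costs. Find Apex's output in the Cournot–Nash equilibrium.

Apex's profit: π_A = (118 - Q)q_A - (10q_A). Setting ∂π_A/∂q_A = 0: 108 - 2q_A - (q_W) = 0.
Willow's first-order condition: 75 - 2q_W - (q_A) = 0.
So q_A = (108 - q_W)/2 and q_W = (75 - q_A)/2.
Substituting one into the other gives q_A = 47 and q_W = 14.

47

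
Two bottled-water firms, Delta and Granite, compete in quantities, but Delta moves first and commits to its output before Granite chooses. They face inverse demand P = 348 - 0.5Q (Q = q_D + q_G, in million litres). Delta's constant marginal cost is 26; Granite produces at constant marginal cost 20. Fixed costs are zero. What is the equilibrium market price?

Solve by backward induction. Given q_D, the follower Granite maximises π_G = (348 - (1/2)q_D - (1/2)q_G)q_G - 20q_G.
Setting the follower's marginal profit to zero, 328 - (1/2)q_D - q_G = 0, i.e. q_G = (328 - (1/2)q_D).
The leader anticipates this reaction. Substituting into P = 348 - 0.5Q gives P = 184 - (1/4)q_D, so π_D = (184 - (1/4)q_D)q_D - 26q_D.
The leader's first-order condition 158 - (1/2)q_D = 0 yields q_D = 316.
Then q_G = (328 - (1/2)·316) = 170.
Total output Q = 486, so price P = 348 - (1/2)·486 = 105.

105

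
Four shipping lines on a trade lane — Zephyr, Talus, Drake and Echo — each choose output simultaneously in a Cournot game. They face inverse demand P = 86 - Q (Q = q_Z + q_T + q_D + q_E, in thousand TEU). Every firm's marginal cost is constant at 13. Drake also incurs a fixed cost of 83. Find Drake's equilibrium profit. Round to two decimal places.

130.16

A representative firm's profit is π_i = q_i(86 - Q) - 13q_i.
First-order condition (treating rivals' output as given): 73 - 2q_i - Σ_{j≠i} q_j = 0.
By symmetry each firm produces the same amount; substituting Σ_{j≠i} q_j = 3q_i yields q_i = 73/5.
Price P = 86 - 292/5 = 138/5.
Drake's profit: (138/5 - 13)·(73/5) - 83 = 130.1600.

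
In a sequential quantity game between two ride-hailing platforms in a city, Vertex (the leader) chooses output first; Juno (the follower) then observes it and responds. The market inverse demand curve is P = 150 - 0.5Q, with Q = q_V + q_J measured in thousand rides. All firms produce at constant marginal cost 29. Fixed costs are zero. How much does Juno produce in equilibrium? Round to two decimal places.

60.50

Solve by backward induction. Given q_V, the follower Juno maximises π_J = (150 - (1/2)q_V - (1/2)q_J)q_J - 29q_J.
Setting the follower's marginal profit to zero, 121 - (1/2)q_V - q_J = 0, i.e. q_J = (121 - (1/2)q_V).
Vertex substitutes q_J(q_V) into its own profit: π_V = q_V(150 - (1/2)q_V - (121 - (1/2)q_V)/2) - 29q_V = (179/2 - (1/4)q_V)q_V - 29q_V.
The leader's first-order condition 121/2 - (1/2)q_V = 0 yields q_V = 121.
Then q_J = (121 - (1/2)·121) = 121/2.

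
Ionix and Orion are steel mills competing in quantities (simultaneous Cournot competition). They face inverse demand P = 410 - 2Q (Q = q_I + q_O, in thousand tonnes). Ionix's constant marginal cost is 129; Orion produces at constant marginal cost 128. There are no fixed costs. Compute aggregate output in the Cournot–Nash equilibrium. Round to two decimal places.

93.83

Ionix's profit: π_I = (410 - 2Q)q_I - (129q_I). Setting ∂π_I/∂q_I = 0: 281 - 4q_I - 2(q_O) = 0.
Orion's profit: π_O = (410 - 2Q)q_O - (128q_O). Setting ∂π_O/∂q_O = 0: 282 - 4q_O - 2(q_I) = 0.
Rearranging gives the reaction functions q_I = (281 - 2q_O)/4 and q_O = (282 - 2q_I)/4.
Solving the pair: q_I = 140/3, q_O = 283/6.
Total output Q = 140/3 + 283/6 = 563/6.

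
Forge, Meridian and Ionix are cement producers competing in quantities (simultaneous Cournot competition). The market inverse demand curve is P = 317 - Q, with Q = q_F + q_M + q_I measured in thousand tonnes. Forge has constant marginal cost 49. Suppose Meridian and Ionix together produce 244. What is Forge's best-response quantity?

12

With rivals' combined output fixed at 244, Forge's profit is π_F = (317 - 244 - q_F)q_F - (49q_F) = (73 - q_F)q_F - (49q_F).
∂π_F/∂q_F = 24 - 2q_F = 0, so q_F = 12.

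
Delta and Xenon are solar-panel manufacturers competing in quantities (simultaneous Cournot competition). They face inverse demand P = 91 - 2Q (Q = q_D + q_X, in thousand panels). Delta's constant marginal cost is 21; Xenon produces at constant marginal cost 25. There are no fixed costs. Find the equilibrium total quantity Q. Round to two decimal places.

22.67

Delta's profit: π_D = (91 - 2Q)q_D - (21q_D). Setting ∂π_D/∂q_D = 0: 70 - 4q_D - 2(q_X) = 0.
Xenon's profit: π_X = (91 - 2Q)q_X - (25q_X). Setting ∂π_X/∂q_X = 0: 66 - 4q_X - 2(q_D) = 0.
Best responses: q_D = (70 - 2q_X)/4, q_X = (66 - 2q_D)/4.
Substituting one into the other gives q_D = 37/3 and q_X = 31/3.
Total output Q = 37/3 + 31/3 = 68/3.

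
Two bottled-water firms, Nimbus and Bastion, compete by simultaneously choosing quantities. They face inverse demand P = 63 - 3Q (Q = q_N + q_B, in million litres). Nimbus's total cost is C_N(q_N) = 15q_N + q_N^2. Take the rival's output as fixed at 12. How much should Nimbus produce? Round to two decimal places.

With the rival's output fixed at 12, Nimbus's profit is π_N = (63 - 3·12 - 3q_N)q_N - (15q_N + q_N²) = (27 - 3q_N)q_N - (15q_N + q_N²).
∂π_N/∂q_N = 12 - 8q_N = 0, so q_N = 3/2.

1.50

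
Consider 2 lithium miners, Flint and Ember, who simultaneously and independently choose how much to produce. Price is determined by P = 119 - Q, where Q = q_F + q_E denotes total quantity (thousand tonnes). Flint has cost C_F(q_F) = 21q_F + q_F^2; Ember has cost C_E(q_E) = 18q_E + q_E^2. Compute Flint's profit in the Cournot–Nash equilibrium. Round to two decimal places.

752.72

Flint's profit: π_F = (119 - Q)q_F - (21q_F + q_F²). Setting ∂π_F/∂q_F = 0: 98 - 4q_F - (q_E) = 0.
Ember's profit: π_E = (119 - Q)q_E - (18q_E + q_E²). Setting ∂π_E/∂q_E = 0: 101 - 4q_E - (q_F) = 0.
Best responses: q_F = (98 - q_E)/4, q_E = (101 - q_F)/4.
Substituting one into the other gives q_F = 97/5 and q_E = 102/5.
Price P = 119 - 199/5 = 396/5.
Flint's profit: (396/5)·(97/5) - 21·(97/5) - (97/5)² = 752.7200.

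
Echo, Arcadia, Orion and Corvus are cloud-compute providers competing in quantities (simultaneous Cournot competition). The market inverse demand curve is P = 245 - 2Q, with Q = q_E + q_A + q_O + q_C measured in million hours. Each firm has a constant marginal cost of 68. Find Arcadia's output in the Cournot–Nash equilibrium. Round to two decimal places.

17.70

Each firm earns π_i = (245 - 2Q)q_i - 68q_i.
Setting ∂π_i/∂q_i = 0 with rivals' quantities fixed: 177 - 4q_i - 2·Σ_{j≠i} q_j = 0.
With identical firms every q_j equals q_i, so Σ_{j≠i} q_j = 3q_i and 177 = 10q_i, giving q_i = 177/10.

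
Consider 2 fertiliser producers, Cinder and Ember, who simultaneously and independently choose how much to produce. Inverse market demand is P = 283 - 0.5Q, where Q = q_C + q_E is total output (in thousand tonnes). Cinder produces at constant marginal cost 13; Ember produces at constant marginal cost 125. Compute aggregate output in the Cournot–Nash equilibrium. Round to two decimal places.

Cinder's profit: π_C = (283 - 0.5Q)q_C - (13q_C). Setting ∂π_C/∂q_C = 0: 270 - q_C - (1/2)(q_E) = 0.
Ember's profit: π_E = (283 - 0.5Q)q_E - (125q_E). Setting ∂π_E/∂q_E = 0: 158 - q_E - (1/2)(q_C) = 0.
So q_C = (270 - (1/2)q_E) and q_E = (158 - (1/2)q_C).
Solving the pair: q_C = 764/3, q_E = 92/3.
Total output Q = 764/3 + 92/3 = 856/3.

285.33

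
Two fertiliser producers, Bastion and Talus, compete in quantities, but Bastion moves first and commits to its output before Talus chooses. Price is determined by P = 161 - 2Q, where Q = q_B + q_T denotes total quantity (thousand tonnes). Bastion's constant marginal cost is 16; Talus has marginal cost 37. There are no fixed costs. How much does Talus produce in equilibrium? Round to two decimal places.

10.25

The follower Talus best-responds to any q_B: π_T = (161 - 2Q)q_T - 37q_T.
∂π_T/∂q_T = 124 - 2q_B - 4q_T = 0 gives the reaction function q_T = (124 - 2q_B)/4.
Bastion substitutes q_T(q_B) into its own profit: π_B = q_B(161 - 2q_B - (124 - 2q_B)/2) - 16q_B = (99 - q_B)q_B - 16q_B.
The leader's first-order condition 83 - 2q_B = 0 yields q_B = 83/2.
Then q_T = (124 - 2·(83/2))/4 = 41/4.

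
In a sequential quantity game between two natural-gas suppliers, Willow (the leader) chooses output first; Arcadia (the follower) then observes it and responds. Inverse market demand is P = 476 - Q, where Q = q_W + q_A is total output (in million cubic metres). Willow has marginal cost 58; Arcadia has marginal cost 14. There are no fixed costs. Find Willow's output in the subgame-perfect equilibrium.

187

Solve by backward induction. Given q_W, the follower Arcadia maximises π_A = (476 - q_W - q_A)q_A - 14q_A.
Setting the follower's marginal profit to zero, 462 - q_W - 2q_A = 0, i.e. q_A = (462 - q_W)/2.
The leader anticipates this reaction. Substituting into P = 476 - Q gives P = 245 - (1/2)q_W, so π_W = (245 - (1/2)q_W)q_W - 58q_W.
Maximising: ∂π_W/∂q_W = 187 - q_W = 0, giving q_W = 187.
Then q_A = (462 - 187)/2 = 275/2.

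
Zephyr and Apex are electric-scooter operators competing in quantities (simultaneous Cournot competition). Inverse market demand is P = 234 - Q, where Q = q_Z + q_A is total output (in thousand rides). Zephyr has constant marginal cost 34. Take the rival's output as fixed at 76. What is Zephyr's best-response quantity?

With the rival's output fixed at 76, Zephyr's profit is π_Z = (234 - 76 - q_Z)q_Z - (34q_Z) = (158 - q_Z)q_Z - (34q_Z).
∂π_Z/∂q_Z = 124 - 2q_Z = 0, so q_Z = 62.

62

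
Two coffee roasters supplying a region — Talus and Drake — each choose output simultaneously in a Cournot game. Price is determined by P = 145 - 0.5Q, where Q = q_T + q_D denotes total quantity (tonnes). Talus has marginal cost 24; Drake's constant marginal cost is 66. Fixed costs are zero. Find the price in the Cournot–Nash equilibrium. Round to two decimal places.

Talus's profit: π_T = (145 - 0.5Q)q_T - (24q_T). Setting ∂π_T/∂q_T = 0: 121 - q_T - (1/2)(q_D) = 0.
Drake's first-order condition: 79 - q_D - (1/2)(q_T) = 0.
Rearranging gives the reaction functions q_T = (121 - (1/2)q_D) and q_D = (79 - (1/2)q_T).
Solving the pair: q_T = 326/3, q_D = 74/3.
Total output Q = 400/3, so price P = 145 - (1/2)·(400/3) = 235/3.

78.33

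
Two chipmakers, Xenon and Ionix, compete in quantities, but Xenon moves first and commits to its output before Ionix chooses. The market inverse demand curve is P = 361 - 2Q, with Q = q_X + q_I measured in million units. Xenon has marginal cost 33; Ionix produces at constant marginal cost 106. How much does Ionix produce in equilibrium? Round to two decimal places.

Solve by backward induction. Given q_X, the follower Ionix maximises π_I = (361 - 2q_X - 2q_I)q_I - 106q_I.
Setting the follower's marginal profit to zero, 255 - 2q_X - 4q_I = 0, i.e. q_I = (255 - 2q_X)/4.
Xenon substitutes q_I(q_X) into its own profit: π_X = q_X(361 - 2q_X - (255 - 2q_X)/2) - 33q_X = (467/2 - q_X)q_X - 33q_X.
Leader FOC: 401/2 - 2q_X = 0, so q_X = 401/4.
Then q_I = (255 - 2·(401/4))/4 = 109/8.

13.63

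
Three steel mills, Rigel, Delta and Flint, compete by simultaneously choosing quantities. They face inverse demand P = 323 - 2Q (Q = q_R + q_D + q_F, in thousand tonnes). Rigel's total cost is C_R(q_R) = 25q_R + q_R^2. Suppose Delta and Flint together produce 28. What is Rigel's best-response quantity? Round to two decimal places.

40.33

With rivals' combined output fixed at 28, Rigel's profit is π_R = (323 - 2·28 - 2q_R)q_R - (25q_R + q_R²) = (267 - 2q_R)q_R - (25q_R + q_R²).
∂π_R/∂q_R = 242 - 6q_R = 0, so q_R = 121/3.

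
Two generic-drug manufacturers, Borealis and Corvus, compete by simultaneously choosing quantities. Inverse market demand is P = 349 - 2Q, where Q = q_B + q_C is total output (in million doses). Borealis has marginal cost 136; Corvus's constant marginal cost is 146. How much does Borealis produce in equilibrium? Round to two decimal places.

Borealis's profit: π_B = (349 - 2Q)q_B - (136q_B). Setting ∂π_B/∂q_B = 0: 213 - 4q_B - 2(q_C) = 0.
Corvus's first-order condition: 203 - 4q_C - 2(q_B) = 0.
Rearranging gives the reaction functions q_B = (213 - 2q_C)/4 and q_C = (203 - 2q_B)/4.
Solving the pair: q_B = 223/6, q_C = 193/6.

37.17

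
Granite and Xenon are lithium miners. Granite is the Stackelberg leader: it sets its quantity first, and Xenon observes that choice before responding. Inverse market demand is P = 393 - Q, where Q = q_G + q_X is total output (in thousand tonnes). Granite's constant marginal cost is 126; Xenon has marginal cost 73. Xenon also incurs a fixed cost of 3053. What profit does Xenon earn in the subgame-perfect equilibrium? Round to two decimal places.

The follower Xenon best-responds to any q_G: π_X = (393 - Q)q_X - 73q_X.
∂π_X/∂q_X = 320 - q_G - 2q_X = 0 gives the reaction function q_X = (320 - q_G)/2.
The leader anticipates this reaction. Substituting into P = 393 - Q gives P = 233 - (1/2)q_G, so π_G = (233 - (1/2)q_G)q_G - 126q_G.
Maximising: ∂π_G/∂q_G = 107 - q_G = 0, giving q_G = 107.
Then q_X = (320 - 107)/2 = 213/2.
Price P = 393 - 427/2 = 359/2.
Xenon's profit: (359/2 - 73)·(213/2) - 3053 = 8289.2500.

8289.25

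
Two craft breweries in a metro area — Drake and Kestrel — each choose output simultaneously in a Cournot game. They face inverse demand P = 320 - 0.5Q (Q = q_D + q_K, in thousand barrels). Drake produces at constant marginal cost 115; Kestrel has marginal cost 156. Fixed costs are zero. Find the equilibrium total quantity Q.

Drake's profit: π_D = (320 - 0.5Q)q_D - (115q_D). Setting ∂π_D/∂q_D = 0: 205 - q_D - (1/2)(q_K) = 0.
Kestrel's profit: π_K = (320 - 0.5Q)q_K - (156q_K). Setting ∂π_K/∂q_K = 0: 164 - q_K - (1/2)(q_D) = 0.
So q_D = (205 - (1/2)q_K) and q_K = (164 - (1/2)q_D).
Substituting one into the other gives q_D = 164 and q_K = 82.
Total output Q = 164 + 82 = 246.

246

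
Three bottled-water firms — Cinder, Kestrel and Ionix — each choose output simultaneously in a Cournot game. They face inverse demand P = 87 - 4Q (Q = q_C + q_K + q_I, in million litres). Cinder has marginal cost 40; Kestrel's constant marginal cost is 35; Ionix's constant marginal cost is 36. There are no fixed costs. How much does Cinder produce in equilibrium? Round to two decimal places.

Cinder's profit: π_C = (87 - 4Q)q_C - (40q_C). Setting ∂π_C/∂q_C = 0: 47 - 8q_C - 4(q_K + q_I) = 0.
Kestrel's first-order condition: 52 - 8q_K - 4(q_C + q_I) = 0.
Ionix's profit: π_I = (87 - 4Q)q_I - (36q_I). Setting ∂π_I/∂q_I = 0: 51 - 8q_I - 4(q_C + q_K) = 0.
Summing all 3 equations gives 150 − 16Q = 0, hence Q = 75/8.
Back-substituting: q_C = (47 − 75/2)/4 = 19/8, q_K = (52 − 75/2)/4 = 29/8, q_I = (51 − 75/2)/4 = 27/8.

2.38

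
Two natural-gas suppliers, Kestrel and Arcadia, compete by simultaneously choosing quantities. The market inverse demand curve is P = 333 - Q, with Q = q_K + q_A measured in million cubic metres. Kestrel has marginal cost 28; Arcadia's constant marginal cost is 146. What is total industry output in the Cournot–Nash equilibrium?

Kestrel's profit: π_K = (333 - Q)q_K - (28q_K). Setting ∂π_K/∂q_K = 0: 305 - 2q_K - (q_A) = 0.
Arcadia's profit: π_A = (333 - Q)q_A - (146q_A). Setting ∂π_A/∂q_A = 0: 187 - 2q_A - (q_K) = 0.
Best responses: q_K = (305 - q_A)/2, q_A = (187 - q_K)/2.
Solving the pair: q_K = 141, q_A = 23.
Total output Q = 141 + 23 = 164.

164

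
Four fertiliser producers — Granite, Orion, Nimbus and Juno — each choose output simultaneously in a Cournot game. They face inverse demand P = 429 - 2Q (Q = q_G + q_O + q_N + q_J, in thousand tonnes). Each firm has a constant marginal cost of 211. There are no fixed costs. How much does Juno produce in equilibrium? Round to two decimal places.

21.80

A representative firm's profit is π_i = q_i(429 - 2Q) - 211q_i.
Setting ∂π_i/∂q_i = 0 with rivals' quantities fixed: 218 - 4q_i - 2·Σ_{j≠i} q_j = 0.
With identical firms every q_j equals q_i, so Σ_{j≠i} q_j = 3q_i and 218 = 10q_i, giving q_i = 109/5.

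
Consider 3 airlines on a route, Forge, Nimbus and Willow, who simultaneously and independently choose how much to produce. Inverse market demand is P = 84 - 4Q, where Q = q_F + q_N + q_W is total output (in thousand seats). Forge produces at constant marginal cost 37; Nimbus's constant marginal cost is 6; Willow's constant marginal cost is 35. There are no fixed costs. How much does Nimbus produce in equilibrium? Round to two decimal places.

Forge's profit: π_F = (84 - 4Q)q_F - (37q_F). Setting ∂π_F/∂q_F = 0: 47 - 8q_F - 4(q_N + q_W) = 0.
Nimbus's profit: π_N = (84 - 4Q)q_N - (6q_N). Setting ∂π_N/∂q_N = 0: 78 - 8q_N - 4(q_F + q_W) = 0.
Willow's first-order condition: 49 - 8q_W - 4(q_F + q_N) = 0.
Adding the 3 conditions: 174 − 8Q − 8Q = 0, i.e. Q = 87/8.
Back-substituting: q_F = (47 − 87/2)/4 = 7/8, q_N = (78 − 87/2)/4 = 69/8, q_W = (49 − 87/2)/4 = 11/8.

8.63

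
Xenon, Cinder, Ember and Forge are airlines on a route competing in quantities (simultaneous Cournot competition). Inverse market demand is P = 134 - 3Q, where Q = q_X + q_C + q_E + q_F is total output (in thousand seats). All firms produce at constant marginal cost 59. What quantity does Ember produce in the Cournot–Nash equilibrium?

A representative firm's profit is π_i = q_i(134 - 3Q) - 59q_i.
First-order condition (treating rivals' output as given): 75 - 6q_i - 3·Σ_{j≠i} q_j = 0.
With identical firms every q_j equals q_i, so Σ_{j≠i} q_j = 3q_i and 75 = 15q_i, giving q_i = 5.

5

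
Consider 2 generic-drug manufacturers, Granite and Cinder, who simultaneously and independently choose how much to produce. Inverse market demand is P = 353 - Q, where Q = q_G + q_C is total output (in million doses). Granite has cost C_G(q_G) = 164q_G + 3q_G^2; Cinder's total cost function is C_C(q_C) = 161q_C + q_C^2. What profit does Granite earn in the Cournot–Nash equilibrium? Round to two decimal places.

Granite's profit: π_G = (353 - Q)q_G - (164q_G + 3q_G²). Setting ∂π_G/∂q_G = 0: 189 - 8q_G - (q_C) = 0.
Cinder's profit: π_C = (353 - Q)q_C - (161q_C + q_C²). Setting ∂π_C/∂q_C = 0: 192 - 4q_C - (q_G) = 0.
So q_G = (189 - q_C)/8 and q_C = (192 - q_G)/4.
Substituting one into the other gives q_G = 564/31 and q_C = 1347/31.
Price P = 353 - 1911/31 = 291.3548.
Granite's profit: 291.3548·(564/31) - 164·(564/31) - 3(564/31)² = 1324.0208.

1324.02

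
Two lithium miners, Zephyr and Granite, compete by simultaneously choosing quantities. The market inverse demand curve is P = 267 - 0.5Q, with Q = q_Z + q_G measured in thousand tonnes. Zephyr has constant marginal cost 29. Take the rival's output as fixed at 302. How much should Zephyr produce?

87

With the rival's output fixed at 302, Zephyr's profit is π_Z = (267 - (1/2)·302 - (1/2)q_Z)q_Z - (29q_Z) = (116 - (1/2)q_Z)q_Z - (29q_Z).
∂π_Z/∂q_Z = 87 - q_Z = 0, so q_Z = 87.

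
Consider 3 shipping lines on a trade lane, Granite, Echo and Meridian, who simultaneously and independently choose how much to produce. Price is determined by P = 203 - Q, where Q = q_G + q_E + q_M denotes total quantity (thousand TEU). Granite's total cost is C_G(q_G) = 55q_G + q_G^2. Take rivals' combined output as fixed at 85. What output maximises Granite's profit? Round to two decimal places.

15.75

With rivals' combined output fixed at 85, Granite's profit is π_G = (203 - 85 - q_G)q_G - (55q_G + q_G²) = (118 - q_G)q_G - (55q_G + q_G²).
∂π_G/∂q_G = 63 - 4q_G = 0, so q_G = 63/4.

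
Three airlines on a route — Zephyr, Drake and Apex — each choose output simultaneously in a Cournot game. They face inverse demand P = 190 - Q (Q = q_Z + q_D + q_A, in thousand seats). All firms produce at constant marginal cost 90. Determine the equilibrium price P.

Each firm earns π_i = (190 - Q)q_i - 90q_i.
First-order condition (treating rivals' output as given): 100 - 2q_i - Σ_{j≠i} q_j = 0.
With identical firms every q_j equals q_i, so Σ_{j≠i} q_j = 2q_i and 100 = 4q_i, giving q_i = 25.
Total output Q = 75, so price P = 190 - 75 = 115.

115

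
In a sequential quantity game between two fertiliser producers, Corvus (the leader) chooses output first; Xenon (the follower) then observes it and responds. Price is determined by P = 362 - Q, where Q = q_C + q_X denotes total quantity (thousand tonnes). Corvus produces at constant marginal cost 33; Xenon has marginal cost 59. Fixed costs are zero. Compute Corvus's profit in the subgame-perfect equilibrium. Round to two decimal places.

Solve by backward induction. Given q_C, the follower Xenon maximises π_X = (362 - q_C - q_X)q_X - 59q_X.
∂π_X/∂q_X = 303 - q_C - 2q_X = 0 gives the reaction function q_X = (303 - q_C)/2.
The leader anticipates this reaction. Substituting into P = 362 - Q gives P = 421/2 - (1/2)q_C, so π_C = (421/2 - (1/2)q_C)q_C - 33q_C.
Maximising: ∂π_C/∂q_C = 355/2 - q_C = 0, giving q_C = 355/2.
Then q_X = (303 - 355/2)/2 = 251/4.
Price P = 362 - 961/4 = 487/4.
Corvus's profit: (487/4 - 33)·(355/2) = 15753.1250.

15753.13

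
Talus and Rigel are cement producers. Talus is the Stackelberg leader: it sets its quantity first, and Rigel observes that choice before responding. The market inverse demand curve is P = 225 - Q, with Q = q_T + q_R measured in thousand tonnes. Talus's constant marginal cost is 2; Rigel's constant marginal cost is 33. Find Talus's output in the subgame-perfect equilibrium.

The follower Rigel best-responds to any q_T: π_R = (225 - Q)q_R - 33q_R.
Setting the follower's marginal profit to zero, 192 - q_T - 2q_R = 0, i.e. q_R = (192 - q_T)/2.
The leader anticipates this reaction. Substituting into P = 225 - Q gives P = 129 - (1/2)q_T, so π_T = (129 - (1/2)q_T)q_T - 2q_T.
The leader's first-order condition 127 - q_T = 0 yields q_T = 127.
Then q_R = (192 - 127)/2 = 65/2.

127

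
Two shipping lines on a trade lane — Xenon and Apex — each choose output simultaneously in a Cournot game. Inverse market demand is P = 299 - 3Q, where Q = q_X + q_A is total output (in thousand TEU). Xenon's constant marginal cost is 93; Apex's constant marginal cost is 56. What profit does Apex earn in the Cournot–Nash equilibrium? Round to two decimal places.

2903.70

Xenon's profit: π_X = (299 - 3Q)q_X - (93q_X). Setting ∂π_X/∂q_X = 0: 206 - 6q_X - 3(q_A) = 0.
Apex's first-order condition: 243 - 6q_A - 3(q_X) = 0.
So q_X = (206 - 3q_A)/6 and q_A = (243 - 3q_X)/6.
Substituting one into the other gives q_X = 169/9 and q_A = 280/9.
Price P = 299 - 3·(449/9) = 448/3.
Apex's profit: (448/3 - 56)·(280/9) = 2903.7037.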